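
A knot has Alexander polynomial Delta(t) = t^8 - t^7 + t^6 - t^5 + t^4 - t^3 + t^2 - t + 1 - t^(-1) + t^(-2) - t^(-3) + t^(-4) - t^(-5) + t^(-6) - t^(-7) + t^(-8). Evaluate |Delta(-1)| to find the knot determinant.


Step 1: The polynomial has 17 terms with alternating signs, exponents from 8 down to -8.
Step 2: Substitute t = -1. The i-th term has coefficient (-1)^i and exponent (m-i),
  so its value is (-1)^i * (-1)^(m-i) = (-1)^m = 1 for every i.
Step 3: All 17 terms equal 1, so Delta(-1) = 17 * (1) = 17
Step 4: |Delta(-1)| = 17

17


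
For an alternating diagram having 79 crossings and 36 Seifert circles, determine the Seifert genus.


For alternating knots, g = (c - s + 1)/2.
= (79 - 36 + 1)/2
= 44/2 = 22

22


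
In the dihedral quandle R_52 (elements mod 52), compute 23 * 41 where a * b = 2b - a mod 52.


23 * 41 = 2*41 - 23 mod 52
= 82 - 23 mod 52
= 59 mod 52 = 7

7


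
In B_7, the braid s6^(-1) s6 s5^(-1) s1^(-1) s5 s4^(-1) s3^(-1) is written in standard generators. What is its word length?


The word length counts the number of generators (including inverses).
Listing each generator: s6^(-1), s6, s5^(-1), s1^(-1), s5, s4^(-1), s3^(-1)
There are 7 generators in this braid word.

7


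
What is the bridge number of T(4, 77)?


The bridge number of T(p,q) is min(p,q).
min(4, 77) = 4

4


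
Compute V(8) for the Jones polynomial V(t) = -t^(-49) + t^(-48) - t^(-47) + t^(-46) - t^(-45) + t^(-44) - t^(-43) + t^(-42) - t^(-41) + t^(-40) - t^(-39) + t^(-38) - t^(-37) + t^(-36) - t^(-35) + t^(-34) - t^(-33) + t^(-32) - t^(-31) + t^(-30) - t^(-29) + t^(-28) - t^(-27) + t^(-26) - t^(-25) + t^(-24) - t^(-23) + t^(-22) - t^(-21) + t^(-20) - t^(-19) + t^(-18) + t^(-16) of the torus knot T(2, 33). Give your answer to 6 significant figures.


Substituting t = 8 into V(t) = -t^(-49) + t^(-48) - t^(-47) + t^(-46) - t^(-45) + t^(-44) - t^(-43) + t^(-42) - t^(-41) + t^(-40) - t^(-39) + t^(-38) - t^(-37) + t^(-36) - t^(-35) + t^(-34) - t^(-33) + t^(-32) - t^(-31) + t^(-30) - t^(-29) + t^(-28) - t^(-27) + t^(-26) - t^(-25) + t^(-24) - t^(-23) + t^(-22) - t^(-21) + t^(-20) - t^(-19) + t^(-18) + t^(-16):
  (-)t^(-49) = -5.60519e-45
  (+)t^(-48) = 4.48416e-44
  (-)t^(-47) = -3.58732e-43
  (+)t^(-46) = 2.86986e-42
  (-)t^(-45) = -2.29589e-41
  (+)t^(-44) = 1.83671e-40
  (-)t^(-43) = -1.46937e-39
  (+)t^(-42) = 1.17549e-38
  (-)t^(-41) = -9.40395e-38
  (+)t^(-40) = 7.52316e-37
  (-)t^(-39) = -6.01853e-36
  (+)t^(-38) = 4.81482e-35
  (-)t^(-37) = -3.85186e-34
  (+)t^(-36) = 3.08149e-33
  (-)t^(-35) = -2.46519e-32
  (+)t^(-34) = 1.97215e-31
  (-)t^(-33) = -1.57772e-30
  (+)t^(-32) = 1.26218e-29
  (-)t^(-31) = -1.00974e-28
  (+)t^(-30) = 8.07794e-28
  (-)t^(-29) = -6.46235e-27
  (+)t^(-28) = 5.16988e-26
  (-)t^(-27) = -4.1359e-25
  (+)t^(-26) = 3.30872e-24
  (-)t^(-25) = -2.64698e-23
  (+)t^(-24) = 2.11758e-22
  (-)t^(-23) = -1.69407e-21
  (+)t^(-22) = 1.35525e-20
  (-)t^(-21) = -1.0842e-19
  (+)t^(-20) = 8.67362e-19
  (-)t^(-19) = -6.93889e-18
  (+)t^(-18) = 5.55112e-17
  (+)t^(-16) = 3.55271e-15
Sum = (-5.60519e-45) + (4.48416e-44) + (-3.58732e-43) + (2.86986e-42) + (-2.29589e-41) + (1.83671e-40) + (-1.46937e-39) + (1.17549e-38) + (-9.40395e-38) + (7.52316e-37) + (-6.01853e-36) + (4.81482e-35) + (-3.85186e-34) + (3.08149e-33) + (-2.46519e-32) + (1.97215e-31) + (-1.57772e-30) + (1.26218e-29) + (-1.00974e-28) + (8.07794e-28) + (-6.46235e-27) + (5.16988e-26) + (-4.1359e-25) + (3.30872e-24) + (-2.64698e-23) + (2.11758e-22) + (-1.69407e-21) + (1.35525e-20) + (-1.0842e-19) + (8.67362e-19) + (-6.93889e-18) + (5.55112e-17) + (3.55271e-15)
= 3.602056924e-15
Rounded to 6 significant figures: 3.60206e-15

3.60206e-15


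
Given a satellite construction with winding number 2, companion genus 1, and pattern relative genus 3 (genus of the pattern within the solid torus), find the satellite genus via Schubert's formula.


Schubert: g(satellite) = g_rel(pattern) + |winding| * g(companion),
where g_rel(pattern) is the genus of the pattern relative to the solid torus.
= 3 + 2 * 1
= 3 + 2 = 5

5


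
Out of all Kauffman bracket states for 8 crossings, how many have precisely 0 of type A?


We choose which 0 of 8 crossings get A-smoothings.
C(8, 0) = 8! / (0! * 8!)
= 1

1


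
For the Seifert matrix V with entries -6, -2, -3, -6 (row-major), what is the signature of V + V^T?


Step 1: V + V^T = [[-12, -5], [-5, -12]]
Step 2: trace = -24, det = 119
Step 3: Discriminant = (-24)^2 - 4*119 = 100
Step 4: Eigenvalues: -7, -17
Step 5: Signature = (# positive eigenvalues) - (# negative eigenvalues) = -2

-2


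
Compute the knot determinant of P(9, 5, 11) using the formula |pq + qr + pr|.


Step 1: Compute pq + qr + pr.
pq = 9*5 = 45
qr = 5*11 = 55
pr = 9*11 = 99
pq + qr + pr = 45 + 55 + 99 = 199
Step 2: Take absolute value.
det(P(9,5,11)) = |199| = 199

199


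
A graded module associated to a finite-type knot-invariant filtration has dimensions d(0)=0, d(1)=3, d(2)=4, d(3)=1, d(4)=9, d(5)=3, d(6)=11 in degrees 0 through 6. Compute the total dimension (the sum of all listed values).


Total dimension = d(0) + d(1) + ... + d(6)
= 0 + 3 + 4 + 1 + 9 + 3 + 11
= 31

31


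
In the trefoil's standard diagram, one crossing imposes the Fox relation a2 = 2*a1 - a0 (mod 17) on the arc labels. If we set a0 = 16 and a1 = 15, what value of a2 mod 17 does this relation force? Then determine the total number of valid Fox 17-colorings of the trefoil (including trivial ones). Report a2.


Step 1: Apply the given crossing relation 2*a1 - a0 - a2 = 0 (mod 17).
  a2 = 2*a1 - a0 mod 17
  a2 = 2*15 - 16 mod 17
  a2 = 30 - 16 mod 17
  a2 = 14 mod 17 = 14
Step 2: The trefoil has determinant 3.
  Number of Fox p-colorings (p prime) is p^2 if p = 3, else p.
  Since 17 does not divide 3, only trivial (constant) colorings exist.
  (So the trial a0 = 16, a1 = 15 with a0 != a1 does NOT extend to a valid coloring of the whole trefoil: the other two crossing relations require 3*(a1 - a0) = 0 (mod 17), which fails.)
  Total colorings = 17
Step 3: a2 = 14, total Fox 17-colorings = 17

14


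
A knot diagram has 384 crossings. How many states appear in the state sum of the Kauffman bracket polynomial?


Each crossing contributes 2 choices (A-smoothing or B-smoothing).
Total states = 2^384 = 39402006196394479212279040100143613805079739270465446667948293404245721771497210611414266254884915640806627990306816

39402006196394479212279040100143613805079739270465446667948293404245721771497210611414266254884915640806627990306816


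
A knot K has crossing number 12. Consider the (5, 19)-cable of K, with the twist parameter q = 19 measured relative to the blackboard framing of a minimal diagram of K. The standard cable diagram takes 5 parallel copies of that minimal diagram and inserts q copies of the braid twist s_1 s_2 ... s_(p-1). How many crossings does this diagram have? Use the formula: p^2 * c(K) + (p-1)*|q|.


Step 1: Each of the c(K) crossings of the companion diagram becomes p*p = p^2 crossings among the p parallel strands, and each of the |q| twists s_1 s_2 ... s_(p-1) adds (p-1) crossings.
  Crossings = p^2 * c(K) + (p-1)*|q|
Step 2: = 5^2 * 12 + (5-1)*19
Step 3: = 25*12 + 4*19
Step 4: = 300 + 76 = 376

376


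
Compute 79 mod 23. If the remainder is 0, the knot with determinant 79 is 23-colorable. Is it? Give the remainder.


Step 1: A knot is p-colorable if and only if p divides its determinant.
Step 2: Compute 79 mod 23.
79 = 3 * 23 + 10
Step 3: 79 mod 23 = 10
Step 4: The knot is 23-colorable: no

10


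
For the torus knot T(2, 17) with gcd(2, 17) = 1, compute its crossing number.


For a torus knot T(p, q) with gcd(p,q)=1,
the crossing number is min(p*(q-1), q*(p-1)).
p*(q-1) = 2*16 = 32
q*(p-1) = 17*1 = 17
min(32, 17) = 17

17


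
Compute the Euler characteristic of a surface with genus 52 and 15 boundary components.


chi = 2 - 2g - b
= 2 - 2*52 - 15
= 2 - 104 - 15 = -117

-117


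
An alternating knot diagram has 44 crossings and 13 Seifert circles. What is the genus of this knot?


For alternating knots, g = (c - s + 1)/2.
= (44 - 13 + 1)/2
= 32/2 = 16

16


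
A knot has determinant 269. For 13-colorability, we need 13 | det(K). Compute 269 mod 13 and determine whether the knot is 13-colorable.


Step 1: A knot is p-colorable if and only if p divides its determinant.
Step 2: Compute 269 mod 13.
269 = 20 * 13 + 9
Step 3: 269 mod 13 = 9
Step 4: The knot is 13-colorable: no

9


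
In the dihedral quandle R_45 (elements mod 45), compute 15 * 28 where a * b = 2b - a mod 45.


15 * 28 = 2*28 - 15 mod 45
= 56 - 15 mod 45
= 41 mod 45 = 41

41


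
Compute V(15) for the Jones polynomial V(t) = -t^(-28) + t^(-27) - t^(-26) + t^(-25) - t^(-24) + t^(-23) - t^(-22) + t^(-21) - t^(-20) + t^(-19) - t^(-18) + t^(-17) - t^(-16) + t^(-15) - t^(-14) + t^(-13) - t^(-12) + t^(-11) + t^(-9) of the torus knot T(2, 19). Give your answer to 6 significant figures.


Substituting t = 15 into V(t) = -t^(-28) + t^(-27) - t^(-26) + t^(-25) - t^(-24) + t^(-23) - t^(-22) + t^(-21) - t^(-20) + t^(-19) - t^(-18) + t^(-17) - t^(-16) + t^(-15) - t^(-14) + t^(-13) - t^(-12) + t^(-11) + t^(-9):
  (-)t^(-28) = -1.1734e-33
  (+)t^(-27) = 1.76009e-32
  (-)t^(-26) = -2.64014e-31
  (+)t^(-25) = 3.96021e-30
  (-)t^(-24) = -5.94032e-29
  (+)t^(-23) = 8.91048e-28
  (-)t^(-22) = -1.33657e-26
  (+)t^(-21) = 2.00486e-25
  (-)t^(-20) = -3.00729e-24
  (+)t^(-19) = 4.51093e-23
  (-)t^(-18) = -6.76639e-22
  (+)t^(-17) = 1.01496e-20
  (-)t^(-16) = -1.52244e-19
  (+)t^(-15) = 2.28366e-18
  (-)t^(-14) = -3.42549e-17
  (+)t^(-13) = 5.13823e-16
  (-)t^(-12) = -7.70735e-15
  (+)t^(-11) = 1.1561e-13
  (+)t^(-9) = 2.60123e-11
Sum = (-1.1734e-33) + (1.76009e-32) + (-2.64014e-31) + (3.96021e-30) + (-5.94032e-29) + (8.91048e-28) + (-1.33657e-26) + (2.00486e-25) + (-3.00729e-24) + (4.51093e-23) + (-6.76639e-22) + (1.01496e-20) + (-1.52244e-19) + (2.28366e-18) + (-3.42549e-17) + (5.13823e-16) + (-7.70735e-15) + (1.1561e-13) + (2.60123e-11)
= 2.612067944e-11
Rounded to 6 significant figures: 2.61207e-11

2.61207e-11


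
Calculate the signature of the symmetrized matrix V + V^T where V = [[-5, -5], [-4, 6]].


Step 1: V + V^T = [[-10, -9], [-9, 12]]
Step 2: trace = 2, det = -201
Step 3: Discriminant = 2^2 - 4*(-201) = 808
Step 4: Eigenvalues: 15.2127, -13.2127
Step 5: Signature = (# positive eigenvalues) - (# negative eigenvalues) = 0

0


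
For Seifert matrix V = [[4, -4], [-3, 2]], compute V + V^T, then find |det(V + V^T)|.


Step 1: Form V + V^T where V = [[4, -4], [-3, 2]]
  V^T = [[4, -3], [-4, 2]]
  V + V^T = [[8, -7], [-7, 4]]
Step 2: det(V + V^T) = 8*4 - (-7)*(-7)
  = 32 - 49 = -17
Step 3: Knot determinant = |det(V + V^T)| = |-17| = 17

17


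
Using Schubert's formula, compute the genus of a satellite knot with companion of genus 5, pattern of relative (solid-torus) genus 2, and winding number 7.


Schubert: g(satellite) = g_rel(pattern) + |winding| * g(companion),
where g_rel(pattern) is the genus of the pattern relative to the solid torus.
= 2 + 7 * 5
= 2 + 35 = 37

37


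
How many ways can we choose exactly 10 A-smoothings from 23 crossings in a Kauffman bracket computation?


We choose which 10 of 23 crossings get A-smoothings.
C(23, 10) = 23! / (10! * 13!)
= 1144066

1144066


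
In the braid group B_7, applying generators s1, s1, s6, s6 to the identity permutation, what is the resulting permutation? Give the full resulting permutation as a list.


Starting with identity [1, 2, 3, 4, 5, 6, 7].
Apply generators in sequence:
  After s1: [2, 1, 3, 4, 5, 6, 7]
  After s1: [1, 2, 3, 4, 5, 6, 7]
  After s6: [1, 2, 3, 4, 5, 7, 6]
  After s6: [1, 2, 3, 4, 5, 6, 7]
Final permutation: [1, 2, 3, 4, 5, 6, 7]

[1, 2, 3, 4, 5, 6, 7]


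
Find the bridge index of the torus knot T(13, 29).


The bridge number of T(p,q) is min(p,q).
min(13, 29) = 13

13


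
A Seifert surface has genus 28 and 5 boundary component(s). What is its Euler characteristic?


chi = 2 - 2g - b
= 2 - 2*28 - 5
= 2 - 56 - 5 = -59

-59


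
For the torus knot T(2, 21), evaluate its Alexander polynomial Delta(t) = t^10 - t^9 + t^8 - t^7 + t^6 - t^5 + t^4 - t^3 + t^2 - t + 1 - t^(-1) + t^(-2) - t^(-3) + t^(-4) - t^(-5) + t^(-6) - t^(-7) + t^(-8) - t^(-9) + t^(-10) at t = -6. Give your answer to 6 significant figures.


Substituting t = -6 into Delta(t) = t^10 - t^9 + t^8 - t^7 + t^6 - t^5 + t^4 - t^3 + t^2 - t + 1 - t^(-1) + t^(-2) - t^(-3) + t^(-4) - t^(-5) + t^(-6) - t^(-7) + t^(-8) - t^(-9) + t^(-10):
Term values: (60466176) + (10077696) + (1679616) + (279936) + (46656) + (7776) + (1296) + (216) + (36) + (6) + (1) + (0.166667) + (0.0277778) + (0.00462963) + (0.000771605) + (0.000128601) + (2.14335e-05) + (3.57225e-06) + (5.95374e-07) + (9.9229e-08) + (1.65382e-08)
Sum = 72559411.2
Rounded to 6 significant figures: 7.25594e+07

7.25594e+07


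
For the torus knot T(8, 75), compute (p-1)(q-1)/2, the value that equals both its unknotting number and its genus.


For a torus knot T(p,q), both the unknotting number and genus equal (p-1)(q-1)/2.
= (8-1)(75-1)/2
= 7*74/2
= 518/2 = 259

259


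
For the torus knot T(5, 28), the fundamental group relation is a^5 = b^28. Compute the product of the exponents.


The relation is a^5 = b^28.
Product of exponents = 5 * 28
= 140

140


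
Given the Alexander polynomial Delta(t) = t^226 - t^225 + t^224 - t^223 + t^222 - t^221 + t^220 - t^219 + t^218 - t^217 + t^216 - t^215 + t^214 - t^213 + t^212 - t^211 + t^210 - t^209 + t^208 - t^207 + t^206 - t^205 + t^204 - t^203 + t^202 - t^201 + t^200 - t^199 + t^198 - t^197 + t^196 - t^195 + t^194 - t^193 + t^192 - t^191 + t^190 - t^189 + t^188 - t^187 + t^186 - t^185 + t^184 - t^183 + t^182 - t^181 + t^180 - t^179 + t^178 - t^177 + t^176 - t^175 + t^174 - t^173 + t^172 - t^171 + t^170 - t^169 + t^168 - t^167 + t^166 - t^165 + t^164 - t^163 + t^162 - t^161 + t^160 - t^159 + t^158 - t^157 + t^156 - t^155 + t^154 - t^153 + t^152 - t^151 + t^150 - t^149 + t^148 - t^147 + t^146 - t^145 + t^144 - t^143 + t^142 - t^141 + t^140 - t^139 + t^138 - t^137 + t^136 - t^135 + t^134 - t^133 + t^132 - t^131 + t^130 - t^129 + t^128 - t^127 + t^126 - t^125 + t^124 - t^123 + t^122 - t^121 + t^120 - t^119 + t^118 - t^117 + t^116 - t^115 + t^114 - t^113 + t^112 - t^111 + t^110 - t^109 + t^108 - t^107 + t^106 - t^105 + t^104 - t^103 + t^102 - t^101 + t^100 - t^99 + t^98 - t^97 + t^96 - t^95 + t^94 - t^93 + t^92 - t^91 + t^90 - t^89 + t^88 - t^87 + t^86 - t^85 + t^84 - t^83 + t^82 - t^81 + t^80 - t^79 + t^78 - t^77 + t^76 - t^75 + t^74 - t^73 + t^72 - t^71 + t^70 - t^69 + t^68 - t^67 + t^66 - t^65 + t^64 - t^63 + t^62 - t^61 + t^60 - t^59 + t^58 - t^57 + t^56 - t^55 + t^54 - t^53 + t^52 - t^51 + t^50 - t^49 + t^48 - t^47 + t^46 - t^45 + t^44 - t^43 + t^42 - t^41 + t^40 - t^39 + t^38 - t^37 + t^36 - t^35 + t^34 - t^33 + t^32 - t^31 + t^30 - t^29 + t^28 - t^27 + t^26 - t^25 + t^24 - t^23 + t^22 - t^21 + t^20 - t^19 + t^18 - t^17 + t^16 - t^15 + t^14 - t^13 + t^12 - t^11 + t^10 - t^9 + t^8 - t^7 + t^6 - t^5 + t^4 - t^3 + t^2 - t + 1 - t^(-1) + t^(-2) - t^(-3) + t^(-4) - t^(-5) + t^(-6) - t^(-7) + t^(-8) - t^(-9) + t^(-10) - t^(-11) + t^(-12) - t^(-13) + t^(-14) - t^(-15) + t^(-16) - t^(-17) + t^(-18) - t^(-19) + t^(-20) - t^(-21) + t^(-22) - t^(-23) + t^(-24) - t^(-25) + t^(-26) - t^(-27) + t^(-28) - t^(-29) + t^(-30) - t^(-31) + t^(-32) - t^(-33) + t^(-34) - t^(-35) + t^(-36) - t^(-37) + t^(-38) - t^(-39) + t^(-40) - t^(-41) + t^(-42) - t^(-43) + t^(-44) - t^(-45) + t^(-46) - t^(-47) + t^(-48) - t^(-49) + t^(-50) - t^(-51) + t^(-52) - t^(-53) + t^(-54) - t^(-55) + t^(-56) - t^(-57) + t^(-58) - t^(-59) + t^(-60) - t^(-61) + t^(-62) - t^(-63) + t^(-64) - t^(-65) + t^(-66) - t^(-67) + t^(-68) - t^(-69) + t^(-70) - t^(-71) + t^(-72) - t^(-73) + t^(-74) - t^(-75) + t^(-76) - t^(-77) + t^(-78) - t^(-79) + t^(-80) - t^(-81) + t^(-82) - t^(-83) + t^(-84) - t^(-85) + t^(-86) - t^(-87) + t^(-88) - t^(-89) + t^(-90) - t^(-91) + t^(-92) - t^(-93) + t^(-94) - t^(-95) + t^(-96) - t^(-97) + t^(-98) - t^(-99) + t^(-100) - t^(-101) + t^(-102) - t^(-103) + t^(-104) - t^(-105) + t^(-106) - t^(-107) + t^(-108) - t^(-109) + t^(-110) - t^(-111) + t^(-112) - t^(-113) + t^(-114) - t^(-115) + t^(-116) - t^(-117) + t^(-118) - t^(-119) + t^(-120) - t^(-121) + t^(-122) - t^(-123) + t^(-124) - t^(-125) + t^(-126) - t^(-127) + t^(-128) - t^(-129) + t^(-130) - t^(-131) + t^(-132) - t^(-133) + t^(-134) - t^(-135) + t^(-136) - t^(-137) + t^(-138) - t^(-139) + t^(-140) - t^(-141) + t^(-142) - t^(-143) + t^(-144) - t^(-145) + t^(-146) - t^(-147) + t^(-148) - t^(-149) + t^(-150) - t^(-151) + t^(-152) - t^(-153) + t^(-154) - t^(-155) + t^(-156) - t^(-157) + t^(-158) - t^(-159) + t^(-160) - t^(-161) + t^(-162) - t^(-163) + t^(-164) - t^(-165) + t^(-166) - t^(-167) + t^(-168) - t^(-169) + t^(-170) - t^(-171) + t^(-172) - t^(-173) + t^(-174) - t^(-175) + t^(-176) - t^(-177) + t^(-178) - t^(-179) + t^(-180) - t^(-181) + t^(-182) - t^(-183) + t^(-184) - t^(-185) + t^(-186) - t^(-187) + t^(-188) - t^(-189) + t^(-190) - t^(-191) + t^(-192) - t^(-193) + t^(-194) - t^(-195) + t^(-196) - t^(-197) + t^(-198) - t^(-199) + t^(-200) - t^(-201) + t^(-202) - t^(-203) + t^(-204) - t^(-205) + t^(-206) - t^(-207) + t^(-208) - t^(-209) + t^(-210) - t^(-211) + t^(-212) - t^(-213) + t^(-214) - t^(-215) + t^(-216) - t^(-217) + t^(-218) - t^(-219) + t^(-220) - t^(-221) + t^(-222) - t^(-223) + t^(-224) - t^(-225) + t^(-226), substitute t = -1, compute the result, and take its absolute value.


Step 1: The polynomial has 453 terms with alternating signs, exponents from 226 down to -226.
Step 2: Substitute t = -1. The i-th term has coefficient (-1)^i and exponent (m-i),
  so its value is (-1)^i * (-1)^(m-i) = (-1)^m = 1 for every i.
Step 3: All 453 terms equal 1, so Delta(-1) = 453 * (1) = 453
Step 4: |Delta(-1)| = 453

453


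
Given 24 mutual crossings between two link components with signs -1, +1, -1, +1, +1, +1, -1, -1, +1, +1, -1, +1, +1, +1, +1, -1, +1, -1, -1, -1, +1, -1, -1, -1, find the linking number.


Step 1: Count positive crossings: 12
Step 2: Count negative crossings: 12
Step 3: Sum of signs = 12 - 12 = 0
Step 4: Linking number = sum/2 = 0/2 = 0

0


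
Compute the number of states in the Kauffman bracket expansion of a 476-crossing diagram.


Each crossing contributes 2 choices (A-smoothing or B-smoothing).
Total states = 2^476 = 195109284394749514461349826862072894109287383916560696928697309976585733676235351257519131441468248197489183195087913930965498479955517831643136

195109284394749514461349826862072894109287383916560696928697309976585733676235351257519131441468248197489183195087913930965498479955517831643136


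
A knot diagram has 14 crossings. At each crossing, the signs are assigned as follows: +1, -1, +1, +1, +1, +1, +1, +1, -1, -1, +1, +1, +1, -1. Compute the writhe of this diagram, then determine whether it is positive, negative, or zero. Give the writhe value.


Step 1: Count positive crossings (+1).
Positive crossings: 10
Step 2: Count negative crossings (-1).
Negative crossings: 4
Step 3: Writhe = (positive) - (negative)
w = 10 - 4 = 6
Step 4: |w| = 6, and w is positive

6


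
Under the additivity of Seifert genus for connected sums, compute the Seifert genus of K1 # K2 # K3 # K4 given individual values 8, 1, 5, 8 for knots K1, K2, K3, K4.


The Seifert genus is additive under connected sum.
Seifert genus(K1 # K2 # K3 # K4) = (8) + (1) + (5) + (8)
= 22

22


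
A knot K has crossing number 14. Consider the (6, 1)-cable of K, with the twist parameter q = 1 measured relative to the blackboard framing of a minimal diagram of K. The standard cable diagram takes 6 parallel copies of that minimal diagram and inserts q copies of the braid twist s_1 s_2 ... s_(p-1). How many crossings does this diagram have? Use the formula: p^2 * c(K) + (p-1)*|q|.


Step 1: Each of the c(K) crossings of the companion diagram becomes p*p = p^2 crossings among the p parallel strands, and each of the |q| twists s_1 s_2 ... s_(p-1) adds (p-1) crossings.
  Crossings = p^2 * c(K) + (p-1)*|q|
Step 2: = 6^2 * 14 + (6-1)*1
Step 3: = 36*14 + 5*1
Step 4: = 504 + 5 = 509

509


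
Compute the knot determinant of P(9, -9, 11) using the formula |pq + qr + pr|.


Step 1: Compute pq + qr + pr.
pq = 9*(-9) = -81
qr = (-9)*11 = -99
pr = 9*11 = 99
pq + qr + pr = -81 + (-99) + 99 = -81
Step 2: Take absolute value.
det(P(9,-9,11)) = |-81| = 81

81


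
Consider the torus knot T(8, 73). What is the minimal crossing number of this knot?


For a torus knot T(p, q) with gcd(p,q)=1,
the crossing number is min(p*(q-1), q*(p-1)).
p*(q-1) = 8*72 = 576
q*(p-1) = 73*7 = 511
min(576, 511) = 511

511


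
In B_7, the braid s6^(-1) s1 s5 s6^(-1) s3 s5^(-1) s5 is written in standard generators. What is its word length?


The word length counts the number of generators (including inverses).
Listing each generator: s6^(-1), s1, s5, s6^(-1), s3, s5^(-1), s5
There are 7 generators in this braid word.

7


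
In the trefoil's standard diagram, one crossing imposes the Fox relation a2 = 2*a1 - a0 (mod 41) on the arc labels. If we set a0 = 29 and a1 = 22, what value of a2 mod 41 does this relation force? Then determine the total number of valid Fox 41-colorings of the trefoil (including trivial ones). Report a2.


Step 1: Apply the given crossing relation 2*a1 - a0 - a2 = 0 (mod 41).
  a2 = 2*a1 - a0 mod 41
  a2 = 2*22 - 29 mod 41
  a2 = 44 - 29 mod 41
  a2 = 15 mod 41 = 15
Step 2: The trefoil has determinant 3.
  Number of Fox p-colorings (p prime) is p^2 if p = 3, else p.
  Since 41 does not divide 3, only trivial (constant) colorings exist.
  (So the trial a0 = 29, a1 = 22 with a0 != a1 does NOT extend to a valid coloring of the whole trefoil: the other two crossing relations require 3*(a1 - a0) = 0 (mod 41), which fails.)
  Total colorings = 41
Step 3: a2 = 15, total Fox 41-colorings = 41

15


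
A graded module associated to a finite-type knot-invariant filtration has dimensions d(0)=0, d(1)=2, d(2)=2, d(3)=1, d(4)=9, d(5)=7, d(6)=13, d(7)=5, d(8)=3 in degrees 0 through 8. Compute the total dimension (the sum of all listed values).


Total dimension = d(0) + d(1) + ... + d(8)
= 0 + 2 + 2 + 1 + 9 + 7 + 13 + 5 + 3
= 42

42


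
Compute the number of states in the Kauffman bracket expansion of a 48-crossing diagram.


Each crossing contributes 2 choices (A-smoothing or B-smoothing).
Total states = 2^48 = 281474976710656

281474976710656


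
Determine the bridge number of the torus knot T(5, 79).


The bridge number of T(p,q) is min(p,q).
min(5, 79) = 5

5


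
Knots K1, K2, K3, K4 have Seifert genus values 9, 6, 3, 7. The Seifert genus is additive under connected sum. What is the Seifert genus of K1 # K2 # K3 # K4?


The Seifert genus is additive under connected sum.
Seifert genus(K1 # K2 # K3 # K4) = (9) + (6) + (3) + (7)
= 25

25


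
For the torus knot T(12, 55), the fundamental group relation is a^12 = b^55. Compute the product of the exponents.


The relation is a^12 = b^55.
Product of exponents = 12 * 55
= 660

660


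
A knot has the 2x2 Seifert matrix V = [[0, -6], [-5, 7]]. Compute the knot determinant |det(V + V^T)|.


Step 1: Form V + V^T where V = [[0, -6], [-5, 7]]
  V^T = [[0, -5], [-6, 7]]
  V + V^T = [[0, -11], [-11, 14]]
Step 2: det(V + V^T) = 0*14 - (-11)*(-11)
  = 0 - 121 = -121
Step 3: Knot determinant = |det(V + V^T)| = |-121| = 121

121


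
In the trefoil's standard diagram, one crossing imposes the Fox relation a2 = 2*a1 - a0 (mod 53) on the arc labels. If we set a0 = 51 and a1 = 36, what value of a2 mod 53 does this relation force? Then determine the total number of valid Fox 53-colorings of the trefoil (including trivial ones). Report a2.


Step 1: Apply the given crossing relation 2*a1 - a0 - a2 = 0 (mod 53).
  a2 = 2*a1 - a0 mod 53
  a2 = 2*36 - 51 mod 53
  a2 = 72 - 51 mod 53
  a2 = 21 mod 53 = 21
Step 2: The trefoil has determinant 3.
  Number of Fox p-colorings (p prime) is p^2 if p = 3, else p.
  Since 53 does not divide 3, only trivial (constant) colorings exist.
  (So the trial a0 = 51, a1 = 36 with a0 != a1 does NOT extend to a valid coloring of the whole trefoil: the other two crossing relations require 3*(a1 - a0) = 0 (mod 53), which fails.)
  Total colorings = 53
Step 3: a2 = 21, total Fox 53-colorings = 53

21


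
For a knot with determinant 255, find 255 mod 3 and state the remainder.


Step 1: A knot is p-colorable if and only if p divides its determinant.
Step 2: Compute 255 mod 3.
255 = 85 * 3 + 0
Step 3: 255 mod 3 = 0
Step 4: The knot is 3-colorable: yes

0


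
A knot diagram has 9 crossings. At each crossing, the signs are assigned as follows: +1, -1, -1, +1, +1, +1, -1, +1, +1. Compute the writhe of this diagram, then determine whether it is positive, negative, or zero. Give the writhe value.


Step 1: Count positive crossings (+1).
Positive crossings: 6
Step 2: Count negative crossings (-1).
Negative crossings: 3
Step 3: Writhe = (positive) - (negative)
w = 6 - 3 = 3
Step 4: |w| = 3, and w is positive

3


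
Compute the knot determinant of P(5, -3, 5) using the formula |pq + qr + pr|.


Step 1: Compute pq + qr + pr.
pq = 5*(-3) = -15
qr = (-3)*5 = -15
pr = 5*5 = 25
pq + qr + pr = -15 + (-15) + 25 = -5
Step 2: Take absolute value.
det(P(5,-3,5)) = |-5| = 5

5


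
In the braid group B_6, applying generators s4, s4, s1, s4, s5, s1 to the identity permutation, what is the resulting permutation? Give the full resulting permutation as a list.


Starting with identity [1, 2, 3, 4, 5, 6].
Apply generators in sequence:
  After s4: [1, 2, 3, 5, 4, 6]
  After s4: [1, 2, 3, 4, 5, 6]
  After s1: [2, 1, 3, 4, 5, 6]
  After s4: [2, 1, 3, 5, 4, 6]
  After s5: [2, 1, 3, 5, 6, 4]
  After s1: [1, 2, 3, 5, 6, 4]
Final permutation: [1, 2, 3, 5, 6, 4]

[1, 2, 3, 5, 6, 4]


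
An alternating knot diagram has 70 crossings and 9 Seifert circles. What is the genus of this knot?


For alternating knots, g = (c - s + 1)/2.
= (70 - 9 + 1)/2
= 62/2 = 31

31


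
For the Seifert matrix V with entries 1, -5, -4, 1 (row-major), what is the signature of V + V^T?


Step 1: V + V^T = [[2, -9], [-9, 2]]
Step 2: trace = 4, det = -77
Step 3: Discriminant = 4^2 - 4*(-77) = 324
Step 4: Eigenvalues: 11, -7
Step 5: Signature = (# positive eigenvalues) - (# negative eigenvalues) = 0

0


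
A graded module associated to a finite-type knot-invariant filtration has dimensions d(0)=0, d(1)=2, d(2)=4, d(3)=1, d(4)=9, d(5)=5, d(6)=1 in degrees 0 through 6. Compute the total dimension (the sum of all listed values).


Total dimension = d(0) + d(1) + ... + d(6)
= 0 + 2 + 4 + 1 + 9 + 5 + 1
= 22

22


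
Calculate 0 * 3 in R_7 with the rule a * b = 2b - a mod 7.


0 * 3 = 2*3 - 0 mod 7
= 6 - 0 mod 7
= 6 mod 7 = 6

6


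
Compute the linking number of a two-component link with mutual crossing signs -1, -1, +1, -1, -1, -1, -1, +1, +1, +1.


Step 1: Count positive crossings: 4
Step 2: Count negative crossings: 6
Step 3: Sum of signs = 4 - 6 = -2
Step 4: Linking number = sum/2 = -2/2 = -1

-1


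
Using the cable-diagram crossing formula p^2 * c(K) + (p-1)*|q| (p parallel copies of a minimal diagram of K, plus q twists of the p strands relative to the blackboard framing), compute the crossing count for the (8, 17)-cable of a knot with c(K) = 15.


Step 1: Each of the c(K) crossings of the companion diagram becomes p*p = p^2 crossings among the p parallel strands, and each of the |q| twists s_1 s_2 ... s_(p-1) adds (p-1) crossings.
  Crossings = p^2 * c(K) + (p-1)*|q|
Step 2: = 8^2 * 15 + (8-1)*17
Step 3: = 64*15 + 7*17
Step 4: = 960 + 119 = 1079

1079


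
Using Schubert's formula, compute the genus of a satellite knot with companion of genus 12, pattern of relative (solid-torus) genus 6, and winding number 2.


Schubert: g(satellite) = g_rel(pattern) + |winding| * g(companion),
where g_rel(pattern) is the genus of the pattern relative to the solid torus.
= 6 + 2 * 12
= 6 + 24 = 30

30


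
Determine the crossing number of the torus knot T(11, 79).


For a torus knot T(p, q) with gcd(p,q)=1,
the crossing number is min(p*(q-1), q*(p-1)).
p*(q-1) = 11*78 = 858
q*(p-1) = 79*10 = 790
min(858, 790) = 790

790


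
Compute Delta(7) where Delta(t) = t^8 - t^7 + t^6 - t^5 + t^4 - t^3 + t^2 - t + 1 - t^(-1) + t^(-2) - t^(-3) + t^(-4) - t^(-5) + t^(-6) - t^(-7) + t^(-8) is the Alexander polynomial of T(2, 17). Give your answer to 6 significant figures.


Substituting t = 7 into Delta(t) = t^8 - t^7 + t^6 - t^5 + t^4 - t^3 + t^2 - t + 1 - t^(-1) + t^(-2) - t^(-3) + t^(-4) - t^(-5) + t^(-6) - t^(-7) + t^(-8):
Term values: (5764801) + (-823543) + (117649) + (-16807) + (2401) + (-343) + (49) + (-7) + (1) + (-0.142857) + (0.0204082) + (-0.00291545) + (0.000416493) + (-5.9499e-05) + (8.49986e-06) + (-1.21427e-06) + (1.73467e-07)
Sum = 5044200.875
Rounded to 6 significant figures: 5.0442e+06

5.0442e+06


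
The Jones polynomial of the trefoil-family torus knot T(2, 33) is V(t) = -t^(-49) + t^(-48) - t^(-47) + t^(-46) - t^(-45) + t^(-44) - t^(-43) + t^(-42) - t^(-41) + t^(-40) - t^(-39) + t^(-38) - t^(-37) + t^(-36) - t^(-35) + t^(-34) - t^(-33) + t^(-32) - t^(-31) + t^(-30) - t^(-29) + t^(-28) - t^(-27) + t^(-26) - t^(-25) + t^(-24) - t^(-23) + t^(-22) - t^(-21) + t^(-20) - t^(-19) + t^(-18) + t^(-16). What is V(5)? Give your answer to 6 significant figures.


Substituting t = 5 into V(t) = -t^(-49) + t^(-48) - t^(-47) + t^(-46) - t^(-45) + t^(-44) - t^(-43) + t^(-42) - t^(-41) + t^(-40) - t^(-39) + t^(-38) - t^(-37) + t^(-36) - t^(-35) + t^(-34) - t^(-33) + t^(-32) - t^(-31) + t^(-30) - t^(-29) + t^(-28) - t^(-27) + t^(-26) - t^(-25) + t^(-24) - t^(-23) + t^(-22) - t^(-21) + t^(-20) - t^(-19) + t^(-18) + t^(-16):
  (-)t^(-49) = -5.6295e-35
  (+)t^(-48) = 2.81475e-34
  (-)t^(-47) = -1.40737e-33
  (+)t^(-46) = 7.03687e-33
  (-)t^(-45) = -3.51844e-32
  (+)t^(-44) = 1.75922e-31
  (-)t^(-43) = -8.79609e-31
  (+)t^(-42) = 4.39805e-30
  (-)t^(-41) = -2.19902e-29
  (+)t^(-40) = 1.09951e-28
  (-)t^(-39) = -5.49756e-28
  (+)t^(-38) = 2.74878e-27
  (-)t^(-37) = -1.37439e-26
  (+)t^(-36) = 6.87195e-26
  (-)t^(-35) = -3.43597e-25
  (+)t^(-34) = 1.71799e-24
  (-)t^(-33) = -8.58993e-24
  (+)t^(-32) = 4.29497e-23
  (-)t^(-31) = -2.14748e-22
  (+)t^(-30) = 1.07374e-21
  (-)t^(-29) = -5.36871e-21
  (+)t^(-28) = 2.68435e-20
  (-)t^(-27) = -1.34218e-19
  (+)t^(-26) = 6.71089e-19
  (-)t^(-25) = -3.35544e-18
  (+)t^(-24) = 1.67772e-17
  (-)t^(-23) = -8.38861e-17
  (+)t^(-22) = 4.1943e-16
  (-)t^(-21) = -2.09715e-15
  (+)t^(-20) = 1.04858e-14
  (-)t^(-19) = -5.24288e-14
  (+)t^(-18) = 2.62144e-13
  (+)t^(-16) = 6.5536e-12
Sum = (-5.6295e-35) + (2.81475e-34) + (-1.40737e-33) + (7.03687e-33) + (-3.51844e-32) + (1.75922e-31) + (-8.79609e-31) + (4.39805e-30) + (-2.19902e-29) + (1.09951e-28) + (-5.49756e-28) + (2.74878e-27) + (-1.37439e-26) + (6.87195e-26) + (-3.43597e-25) + (1.71799e-24) + (-8.58993e-24) + (4.29497e-23) + (-2.14748e-22) + (1.07374e-21) + (-5.36871e-21) + (2.68435e-20) + (-1.34218e-19) + (6.71089e-19) + (-3.35544e-18) + (1.67772e-17) + (-8.38861e-17) + (4.1943e-16) + (-2.09715e-15) + (1.04858e-14) + (-5.24288e-14) + (2.62144e-13) + (6.5536e-12)
= 6.772053333e-12
Rounded to 6 significant figures: 6.77205e-12

6.77205e-12


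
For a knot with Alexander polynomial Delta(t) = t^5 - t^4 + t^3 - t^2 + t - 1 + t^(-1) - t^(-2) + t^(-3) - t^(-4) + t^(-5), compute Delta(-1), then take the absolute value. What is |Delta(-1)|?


Step 1: The polynomial has 11 terms with alternating signs, exponents from 5 down to -5.
Step 2: Substitute t = -1. The i-th term has coefficient (-1)^i and exponent (m-i),
  so its value is (-1)^i * (-1)^(m-i) = (-1)^m = -1 for every i.
Step 3: All 11 terms equal -1, so Delta(-1) = 11 * (-1) = -11
Step 4: |Delta(-1)| = 11

11


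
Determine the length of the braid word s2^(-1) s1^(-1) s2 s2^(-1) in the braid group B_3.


The word length counts the number of generators (including inverses).
Listing each generator: s2^(-1), s1^(-1), s2, s2^(-1)
There are 4 generators in this braid word.

4


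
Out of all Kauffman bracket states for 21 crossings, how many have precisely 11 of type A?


We choose which 11 of 21 crossings get A-smoothings.
C(21, 11) = 21! / (11! * 10!)
= 352716

352716


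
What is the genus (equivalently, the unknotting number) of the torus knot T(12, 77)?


For a torus knot T(p,q), both the unknotting number and genus equal (p-1)(q-1)/2.
= (12-1)(77-1)/2
= 11*76/2
= 836/2 = 418

418


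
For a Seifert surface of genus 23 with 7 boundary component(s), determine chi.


chi = 2 - 2g - b
= 2 - 2*23 - 7
= 2 - 46 - 7 = -51

-51


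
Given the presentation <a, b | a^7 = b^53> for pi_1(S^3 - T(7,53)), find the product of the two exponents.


The relation is a^7 = b^53.
Product of exponents = 7 * 53
= 371

371


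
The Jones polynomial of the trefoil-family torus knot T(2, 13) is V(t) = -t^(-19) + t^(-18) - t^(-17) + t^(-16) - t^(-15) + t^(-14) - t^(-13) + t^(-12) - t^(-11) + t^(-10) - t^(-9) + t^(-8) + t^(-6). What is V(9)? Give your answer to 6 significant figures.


Substituting t = 9 into V(t) = -t^(-19) + t^(-18) - t^(-17) + t^(-16) - t^(-15) + t^(-14) - t^(-13) + t^(-12) - t^(-11) + t^(-10) - t^(-9) + t^(-8) + t^(-6):
  (-)t^(-19) = -7.40274e-19
  (+)t^(-18) = 6.66246e-18
  (-)t^(-17) = -5.99622e-17
  (+)t^(-16) = 5.3966e-16
  (-)t^(-15) = -4.85694e-15
  (+)t^(-14) = 4.37124e-14
  (-)t^(-13) = -3.93412e-13
  (+)t^(-12) = 3.54071e-12
  (-)t^(-11) = -3.18664e-11
  (+)t^(-10) = 2.86797e-10
  (-)t^(-9) = -2.58117e-09
  (+)t^(-8) = 2.32306e-08
  (+)t^(-6) = 1.88168e-06
Sum = (-7.40274e-19) + (6.66246e-18) + (-5.99622e-17) + (5.3966e-16) + (-4.85694e-15) + (4.37124e-14) + (-3.93412e-13) + (3.54071e-12) + (-3.18664e-11) + (2.86797e-10) + (-2.58117e-09) + (2.32306e-08) + (1.88168e-06)
= 1.902583939e-06
Rounded to 6 significant figures: 1.90258e-06

1.90258e-06


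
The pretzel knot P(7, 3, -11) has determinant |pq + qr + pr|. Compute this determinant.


Step 1: Compute pq + qr + pr.
pq = 7*3 = 21
qr = 3*(-11) = -33
pr = 7*(-11) = -77
pq + qr + pr = 21 + (-33) + (-77) = -89
Step 2: Take absolute value.
det(P(7,3,-11)) = |-89| = 89

89


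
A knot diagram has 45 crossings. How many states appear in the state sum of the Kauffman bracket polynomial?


Each crossing contributes 2 choices (A-smoothing or B-smoothing).
Total states = 2^45 = 35184372088832

35184372088832


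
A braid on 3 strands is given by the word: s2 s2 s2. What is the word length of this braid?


The word length counts the number of generators (including inverses).
Listing each generator: s2, s2, s2
There are 3 generators in this braid word.

3


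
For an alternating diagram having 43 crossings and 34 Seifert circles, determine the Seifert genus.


For alternating knots, g = (c - s + 1)/2.
= (43 - 34 + 1)/2
= 10/2 = 5

5


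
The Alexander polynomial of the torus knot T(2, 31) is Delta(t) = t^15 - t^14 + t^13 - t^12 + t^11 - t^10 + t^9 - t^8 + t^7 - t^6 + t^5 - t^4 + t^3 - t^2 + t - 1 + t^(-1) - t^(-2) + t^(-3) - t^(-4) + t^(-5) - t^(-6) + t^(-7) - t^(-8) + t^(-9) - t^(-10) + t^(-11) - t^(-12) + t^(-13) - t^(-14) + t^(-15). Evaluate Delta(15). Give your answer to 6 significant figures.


Substituting t = 15 into Delta(t) = t^15 - t^14 + t^13 - t^12 + t^11 - t^10 + t^9 - t^8 + t^7 - t^6 + t^5 - t^4 + t^3 - t^2 + t - 1 + t^(-1) - t^(-2) + t^(-3) - t^(-4) + t^(-5) - t^(-6) + t^(-7) - t^(-8) + t^(-9) - t^(-10) + t^(-11) - t^(-12) + t^(-13) - t^(-14) + t^(-15):
Term values: (437893890380859392) + (-29192926025390624) + (1946195068359375) + (-129746337890625) + (8649755859375) + (-576650390625) + (38443359375) + (-2562890625) + (170859375) + (-11390625) + (759375) + (-50625) + (3375) + (-225) + (15) + (-1) + (0.0666667) + (-0.00444444) + (0.000296296) + (-1.97531e-05) + (1.31687e-06) + (-8.77915e-08) + (5.85277e-09) + (-3.90184e-10) + (2.60123e-11) + (-1.73415e-12) + (1.1561e-13) + (-7.70735e-15) + (5.13823e-16) + (-3.42549e-17) + (2.28366e-18)
Sum = 4.105255222e+17
Rounded to 6 significant figures: 4.10526e+17

4.10526e+17


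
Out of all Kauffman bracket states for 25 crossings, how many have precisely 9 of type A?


We choose which 9 of 25 crossings get A-smoothings.
C(25, 9) = 25! / (9! * 16!)
= 2042975

2042975


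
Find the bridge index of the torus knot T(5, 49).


The bridge number of T(p,q) is min(p,q).
min(5, 49) = 5

5


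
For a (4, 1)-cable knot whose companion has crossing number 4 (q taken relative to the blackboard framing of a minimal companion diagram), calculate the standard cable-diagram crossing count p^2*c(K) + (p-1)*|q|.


Step 1: Each of the c(K) crossings of the companion diagram becomes p*p = p^2 crossings among the p parallel strands, and each of the |q| twists s_1 s_2 ... s_(p-1) adds (p-1) crossings.
  Crossings = p^2 * c(K) + (p-1)*|q|
Step 2: = 4^2 * 4 + (4-1)*1
Step 3: = 16*4 + 3*1
Step 4: = 64 + 3 = 67

67


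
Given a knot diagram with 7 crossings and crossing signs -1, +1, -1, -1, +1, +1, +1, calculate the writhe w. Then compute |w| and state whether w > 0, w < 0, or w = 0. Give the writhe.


Step 1: Count positive crossings (+1).
Positive crossings: 4
Step 2: Count negative crossings (-1).
Negative crossings: 3
Step 3: Writhe = (positive) - (negative)
w = 4 - 3 = 1
Step 4: |w| = 1, and w is positive

1


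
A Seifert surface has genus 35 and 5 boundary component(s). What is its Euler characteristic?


chi = 2 - 2g - b
= 2 - 2*35 - 5
= 2 - 70 - 5 = -73

-73


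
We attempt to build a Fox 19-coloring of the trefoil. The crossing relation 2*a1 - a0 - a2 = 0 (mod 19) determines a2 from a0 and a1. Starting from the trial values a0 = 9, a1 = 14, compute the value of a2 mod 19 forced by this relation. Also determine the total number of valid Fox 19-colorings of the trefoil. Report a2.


Step 1: Apply the given crossing relation 2*a1 - a0 - a2 = 0 (mod 19).
  a2 = 2*a1 - a0 mod 19
  a2 = 2*14 - 9 mod 19
  a2 = 28 - 9 mod 19
  a2 = 19 mod 19 = 0
Step 2: The trefoil has determinant 3.
  Number of Fox p-colorings (p prime) is p^2 if p = 3, else p.
  Since 19 does not divide 3, only trivial (constant) colorings exist.
  (So the trial a0 = 9, a1 = 14 with a0 != a1 does NOT extend to a valid coloring of the whole trefoil: the other two crossing relations require 3*(a1 - a0) = 0 (mod 19), which fails.)
  Total colorings = 19
Step 3: a2 = 0, total Fox 19-colorings = 19

0


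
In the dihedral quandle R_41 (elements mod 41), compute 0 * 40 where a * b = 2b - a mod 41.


0 * 40 = 2*40 - 0 mod 41
= 80 - 0 mod 41
= 80 mod 41 = 39

39


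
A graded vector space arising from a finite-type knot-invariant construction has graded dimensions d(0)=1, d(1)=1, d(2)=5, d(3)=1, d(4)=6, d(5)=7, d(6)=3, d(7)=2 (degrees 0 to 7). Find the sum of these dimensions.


Total dimension = d(0) + d(1) + ... + d(7)
= 1 + 1 + 5 + 1 + 6 + 7 + 3 + 2
= 26

26


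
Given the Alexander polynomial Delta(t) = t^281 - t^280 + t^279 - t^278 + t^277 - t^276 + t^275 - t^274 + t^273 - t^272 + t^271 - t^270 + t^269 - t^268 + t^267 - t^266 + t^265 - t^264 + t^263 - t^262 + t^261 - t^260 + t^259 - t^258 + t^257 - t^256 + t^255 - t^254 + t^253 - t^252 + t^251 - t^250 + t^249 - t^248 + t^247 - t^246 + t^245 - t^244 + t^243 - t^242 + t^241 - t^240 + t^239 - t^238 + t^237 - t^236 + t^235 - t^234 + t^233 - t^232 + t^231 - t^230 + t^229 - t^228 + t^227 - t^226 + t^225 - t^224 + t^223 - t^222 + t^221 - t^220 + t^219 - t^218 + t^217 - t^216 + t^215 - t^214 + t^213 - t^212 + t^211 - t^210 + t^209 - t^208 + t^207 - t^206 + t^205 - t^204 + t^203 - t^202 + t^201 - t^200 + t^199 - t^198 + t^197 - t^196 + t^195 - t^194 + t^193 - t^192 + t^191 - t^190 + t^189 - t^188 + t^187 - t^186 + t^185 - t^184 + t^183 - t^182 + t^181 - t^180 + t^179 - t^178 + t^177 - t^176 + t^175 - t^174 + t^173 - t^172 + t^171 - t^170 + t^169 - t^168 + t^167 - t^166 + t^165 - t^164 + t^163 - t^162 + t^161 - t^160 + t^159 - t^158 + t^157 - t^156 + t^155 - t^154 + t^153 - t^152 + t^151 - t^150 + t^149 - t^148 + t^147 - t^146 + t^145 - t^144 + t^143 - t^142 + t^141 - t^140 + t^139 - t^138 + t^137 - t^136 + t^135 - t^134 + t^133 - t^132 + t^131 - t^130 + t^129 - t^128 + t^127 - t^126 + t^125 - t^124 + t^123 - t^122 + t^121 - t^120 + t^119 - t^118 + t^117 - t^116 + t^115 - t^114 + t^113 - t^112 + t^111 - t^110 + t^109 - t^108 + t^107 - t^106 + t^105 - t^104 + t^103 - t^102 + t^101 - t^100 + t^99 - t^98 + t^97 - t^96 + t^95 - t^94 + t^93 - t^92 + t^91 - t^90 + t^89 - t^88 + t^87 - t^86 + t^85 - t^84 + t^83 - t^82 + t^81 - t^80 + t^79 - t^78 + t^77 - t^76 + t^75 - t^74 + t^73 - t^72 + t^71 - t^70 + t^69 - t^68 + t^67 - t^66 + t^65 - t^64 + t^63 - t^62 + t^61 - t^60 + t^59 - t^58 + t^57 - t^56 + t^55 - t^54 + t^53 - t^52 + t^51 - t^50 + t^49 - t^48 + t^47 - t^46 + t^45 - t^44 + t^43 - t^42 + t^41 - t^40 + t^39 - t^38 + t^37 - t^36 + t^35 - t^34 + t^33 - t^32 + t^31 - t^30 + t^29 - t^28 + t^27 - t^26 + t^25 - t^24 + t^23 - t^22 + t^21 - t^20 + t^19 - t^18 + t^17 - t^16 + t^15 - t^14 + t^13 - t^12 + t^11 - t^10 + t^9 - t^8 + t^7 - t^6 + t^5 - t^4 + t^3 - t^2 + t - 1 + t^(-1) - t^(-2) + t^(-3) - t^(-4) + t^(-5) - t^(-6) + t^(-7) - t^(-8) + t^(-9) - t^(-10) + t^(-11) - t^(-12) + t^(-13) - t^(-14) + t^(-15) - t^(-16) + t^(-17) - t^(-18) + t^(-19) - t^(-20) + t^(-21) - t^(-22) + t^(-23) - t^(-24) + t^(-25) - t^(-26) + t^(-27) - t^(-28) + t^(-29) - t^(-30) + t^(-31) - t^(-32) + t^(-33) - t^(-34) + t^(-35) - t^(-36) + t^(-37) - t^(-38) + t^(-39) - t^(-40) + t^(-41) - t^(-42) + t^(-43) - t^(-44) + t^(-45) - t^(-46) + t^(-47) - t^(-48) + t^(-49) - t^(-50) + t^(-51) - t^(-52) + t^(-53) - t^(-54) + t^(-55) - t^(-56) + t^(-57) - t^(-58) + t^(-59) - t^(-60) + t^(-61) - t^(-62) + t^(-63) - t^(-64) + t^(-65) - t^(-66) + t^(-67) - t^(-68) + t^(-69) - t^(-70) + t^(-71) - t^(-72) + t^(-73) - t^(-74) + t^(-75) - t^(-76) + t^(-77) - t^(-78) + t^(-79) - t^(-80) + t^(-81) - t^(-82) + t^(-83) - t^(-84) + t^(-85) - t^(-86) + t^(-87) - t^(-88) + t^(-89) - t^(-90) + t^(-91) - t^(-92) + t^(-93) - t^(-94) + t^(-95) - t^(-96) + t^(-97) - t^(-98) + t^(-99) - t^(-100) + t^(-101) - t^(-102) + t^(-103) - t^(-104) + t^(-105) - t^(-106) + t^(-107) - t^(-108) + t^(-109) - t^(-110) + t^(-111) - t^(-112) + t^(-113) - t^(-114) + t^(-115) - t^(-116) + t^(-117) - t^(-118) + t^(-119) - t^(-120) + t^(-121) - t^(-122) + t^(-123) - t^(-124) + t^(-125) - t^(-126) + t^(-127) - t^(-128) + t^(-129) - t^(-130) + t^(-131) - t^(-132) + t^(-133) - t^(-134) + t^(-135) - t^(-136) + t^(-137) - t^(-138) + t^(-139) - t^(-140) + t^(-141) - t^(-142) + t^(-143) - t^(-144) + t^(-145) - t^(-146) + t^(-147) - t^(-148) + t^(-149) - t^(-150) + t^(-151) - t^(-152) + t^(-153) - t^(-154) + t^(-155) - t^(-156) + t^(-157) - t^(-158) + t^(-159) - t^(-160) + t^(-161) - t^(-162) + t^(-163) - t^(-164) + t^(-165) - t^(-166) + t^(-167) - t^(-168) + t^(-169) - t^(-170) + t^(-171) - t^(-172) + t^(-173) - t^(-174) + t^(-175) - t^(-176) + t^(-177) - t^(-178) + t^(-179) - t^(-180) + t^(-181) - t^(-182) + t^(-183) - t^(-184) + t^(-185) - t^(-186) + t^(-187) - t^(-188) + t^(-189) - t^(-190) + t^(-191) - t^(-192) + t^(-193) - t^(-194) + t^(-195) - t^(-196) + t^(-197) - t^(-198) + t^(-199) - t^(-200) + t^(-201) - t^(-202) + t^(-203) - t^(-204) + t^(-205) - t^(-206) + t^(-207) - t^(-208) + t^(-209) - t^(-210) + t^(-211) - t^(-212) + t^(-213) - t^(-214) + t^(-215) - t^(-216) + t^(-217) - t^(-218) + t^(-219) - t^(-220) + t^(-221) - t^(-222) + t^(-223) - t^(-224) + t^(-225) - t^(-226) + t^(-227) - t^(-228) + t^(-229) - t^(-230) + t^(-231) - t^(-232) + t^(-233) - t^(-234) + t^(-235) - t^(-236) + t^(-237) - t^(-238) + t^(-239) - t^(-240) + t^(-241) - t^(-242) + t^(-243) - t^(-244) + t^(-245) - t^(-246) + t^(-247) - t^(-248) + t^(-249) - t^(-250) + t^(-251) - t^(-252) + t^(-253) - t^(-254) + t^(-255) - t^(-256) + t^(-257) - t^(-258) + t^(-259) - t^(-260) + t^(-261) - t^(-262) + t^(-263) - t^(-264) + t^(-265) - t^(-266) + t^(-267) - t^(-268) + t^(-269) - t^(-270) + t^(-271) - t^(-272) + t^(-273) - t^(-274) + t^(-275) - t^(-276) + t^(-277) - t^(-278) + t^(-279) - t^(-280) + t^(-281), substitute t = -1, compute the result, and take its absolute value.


Step 1: The polynomial has 563 terms with alternating signs, exponents from 281 down to -281.
Step 2: Substitute t = -1. The i-th term has coefficient (-1)^i and exponent (m-i),
  so its value is (-1)^i * (-1)^(m-i) = (-1)^m = -1 for every i.
Step 3: All 563 terms equal -1, so Delta(-1) = 563 * (-1) = -563
Step 4: |Delta(-1)| = 563

563
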